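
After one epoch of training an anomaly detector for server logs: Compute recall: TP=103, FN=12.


Recall = TP/(TP+FN)
= 103/(103+12)
= 103/115 = 89.57%

89.57%


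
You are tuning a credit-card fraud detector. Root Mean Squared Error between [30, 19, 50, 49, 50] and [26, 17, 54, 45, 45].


MSE = 77/5 = 15.4
RMSE = √(77/5) = 3.9243

3.9243


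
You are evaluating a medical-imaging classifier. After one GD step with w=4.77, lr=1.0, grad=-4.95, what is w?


w_new = w - α·∇
= 4.77 - 1.0·-4.95
= 4.77 + 4.95
= 9.72

9.72


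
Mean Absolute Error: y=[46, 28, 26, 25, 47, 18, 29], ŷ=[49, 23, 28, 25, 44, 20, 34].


Absolute errors: |46-49|=3, |28-23|=5, |26-28|=2, |25-25|=0, |47-44|=3, |18-20|=2, |29-34|=5
Sum = 20
MAE = 20/7 = 20/7

20/7


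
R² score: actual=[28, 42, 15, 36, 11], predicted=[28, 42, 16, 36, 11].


ȳ = 26.4
SS_res = Σ(y-ŷ)² = 1
SS_tot = Σ(y-ȳ)² = 705.2
R² = 1 - SS_res/SS_tot = 1 - 0.0014 = 0.9986

0.9986


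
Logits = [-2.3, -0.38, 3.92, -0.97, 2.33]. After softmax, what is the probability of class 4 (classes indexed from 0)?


Exponentials: e^-2.3=0.1003, e^-0.38=0.6839, e^3.92=50.4004, e^-0.97=0.3791, e^2.33=10.2779
Sum = 61.8416
Softmax = [0.0016, 0.0111, 0.815, 0.0061, 0.1662]
p[4] = 10.2779/61.8416 = 0.1662

0.1662


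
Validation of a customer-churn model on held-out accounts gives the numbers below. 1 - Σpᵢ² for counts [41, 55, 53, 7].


Probabilities: [41/156, 55/156, 53/156, 7/156] ≈ [0.2628, 0.3526, 0.3397, 0.0449]
Σpᵢ² = (1681 + 3025 + 2809 + 49)/156² = 7564/24336
Gini = 1 - Σpᵢ² = 1 - 7564/24336 = 0.6892

0.6892


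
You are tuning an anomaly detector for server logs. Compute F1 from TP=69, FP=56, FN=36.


Precision = 69/125 = 0.552
Recall = 69/105 = 0.6571
F1 = 2·P·R/(P+R) = 2·TP/(2·TP+FP+FN) = 138/(138+56+36) = 138/230 = 0.6

0.6


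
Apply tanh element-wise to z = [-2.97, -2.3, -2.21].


tanh(-2.97) = -0.9947
tanh(-2.3) = -0.9801
tanh(-2.21) = -0.9762
result = [-0.9947, -0.9801, -0.9762]

[-0.9947, -0.9801, -0.9762]


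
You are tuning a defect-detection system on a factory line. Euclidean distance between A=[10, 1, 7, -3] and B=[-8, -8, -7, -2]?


d = √((10+ 8)² + (1+ 8)² + (7+ 7)² + (-3+ 2)²)
  = √(324 + 81 + 196 + 1)
  = √602 = 24.5357

24.5357


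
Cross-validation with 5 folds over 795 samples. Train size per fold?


Fold size = 795/5 = 159
Training per fold = 795 - 159 = 636

636


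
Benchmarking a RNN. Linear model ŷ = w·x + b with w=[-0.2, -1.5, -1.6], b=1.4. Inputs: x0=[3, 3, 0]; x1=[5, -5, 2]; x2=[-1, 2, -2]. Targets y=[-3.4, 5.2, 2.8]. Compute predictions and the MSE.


ŷ0 = (-0.2)·(3) + (-1.5)·(3) + (-1.6)·(0) + 1.4 = -3.7
ŷ1 = (-0.2)·(5) + (-1.5)·(-5) + (-1.6)·(2) + 1.4 = 4.7
ŷ2 = (-0.2)·(-1) + (-1.5)·(2) + (-1.6)·(-2) + 1.4 = 1.8
errors² = [0.09, 0.25, 1.0]
MSE = 1.3400/3 = 0.4467

0.4467


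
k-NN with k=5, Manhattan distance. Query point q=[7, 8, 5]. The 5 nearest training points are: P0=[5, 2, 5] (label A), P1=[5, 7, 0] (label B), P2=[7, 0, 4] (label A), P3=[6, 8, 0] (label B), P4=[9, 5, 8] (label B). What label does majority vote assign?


d(q,P0) = 8  (label A)
d(q,P1) = 8  (label B)
d(q,P2) = 9  (label A)
d(q,P3) = 6  (label B)
d(q,P4) = 8  (label B)
Votes: A=2, B=3
Majority → B

B


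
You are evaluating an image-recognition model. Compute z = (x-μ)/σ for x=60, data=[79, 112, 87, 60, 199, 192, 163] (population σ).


μ = 127.4286, σ = 52.538
z = (60 - 127.4286)/52.538 = -1.2834

-1.2834


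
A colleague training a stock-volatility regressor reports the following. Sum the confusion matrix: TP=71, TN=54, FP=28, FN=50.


Total = TP + TN + FP + FN
= 71 + 54 + 28 + 50
= 203
(Predicted positive: 99, predicted negative: 104)

203


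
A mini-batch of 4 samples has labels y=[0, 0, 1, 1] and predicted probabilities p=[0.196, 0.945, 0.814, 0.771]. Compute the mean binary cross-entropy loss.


L[0] = -ln(1-0.196) = -ln(0.804) = 0.2182
L[1] = -ln(1-0.945) = -ln(0.055) = 2.9004
L[2] = -ln(0.814) = 0.2058
L[3] = -ln(0.771) = 0.2601
mean = (0.2182 + 2.9004 + 0.2058 + 0.2601)/4 = 0.8961

0.8961


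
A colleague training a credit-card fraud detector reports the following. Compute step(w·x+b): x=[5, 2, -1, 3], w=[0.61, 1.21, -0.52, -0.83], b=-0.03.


z = (5)·(0.61) + (2)·(1.21) + (-1)·(-0.52) + (3)·(-0.83) - 0.03
  = 3.47
step(z) = 1 (z≥0)

1


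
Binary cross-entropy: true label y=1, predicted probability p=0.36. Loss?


BCE = -[y·ln(p) + (1-y)·ln(1-p)]
= -1·ln(0.36) - 0
= -ln(0.36) = 1.0217

1.0217


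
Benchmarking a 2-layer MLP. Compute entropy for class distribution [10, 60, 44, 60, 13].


Probabilities: [10/187, 60/187, 44/187, 60/187, 13/187] ≈ [0.0535, 0.3209, 0.2353, 0.3209, 0.0695]
H = -((10/187)·log₂(10/187) + (60/187)·log₂(60/187) + (44/187)·log₂(44/187) + (60/187)·log₂(60/187) + (13/187)·log₂(13/187))
  = 2.0369 bits

2.0369 bits


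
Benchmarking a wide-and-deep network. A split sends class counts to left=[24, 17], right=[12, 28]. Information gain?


Parent = [36, 45], H_parent = 0.9911
H_left = 0.9789 (n=41), H_right = 0.8813 (n=40)
H_children = (41/81)·0.9789 + (40/81)·0.8813 = 0.9307
IG = 0.9911 - 0.9307 = 0.0604

0.0604


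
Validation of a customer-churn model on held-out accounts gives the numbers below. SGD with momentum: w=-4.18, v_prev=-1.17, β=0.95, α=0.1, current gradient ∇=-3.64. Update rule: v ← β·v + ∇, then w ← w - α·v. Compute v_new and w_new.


v_new = 0.95·-1.17 - 3.64 = -1.1115 - 3.64 = -4.7515
w_new = -4.18 - 0.1·-4.7515 = -4.18 + 0.47515 = -3.70485

v_new=-4.7515, w_new=-3.70485


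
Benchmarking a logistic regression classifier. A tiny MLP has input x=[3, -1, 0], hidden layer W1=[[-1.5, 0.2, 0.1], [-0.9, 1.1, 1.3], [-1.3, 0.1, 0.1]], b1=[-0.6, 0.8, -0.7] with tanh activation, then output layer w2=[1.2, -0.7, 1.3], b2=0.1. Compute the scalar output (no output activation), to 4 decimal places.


z1[0] = (-1.5)·(3) + (0.2)·(-1) + (0.1)·(0) - 0.6 = -5.3
z1[1] = (-0.9)·(3) + (1.1)·(-1) + (1.3)·(0) + 0.8 = -3.0
z1[2] = (-1.3)·(3) + (0.1)·(-1) + (0.1)·(0) - 0.7 = -4.7
h = tanh(z1) = [-1.0, -0.9951, -0.9998]
output = (1.2)·(-1.0) + (-0.7)·(-0.9951) + (1.3)·(-0.9998) + 0.1 = -1.7032

-1.7032


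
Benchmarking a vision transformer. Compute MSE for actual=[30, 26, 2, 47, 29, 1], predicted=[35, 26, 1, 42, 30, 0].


Squared errors: (30-35)²=25, (26-26)²=0, (2-1)²=1, (47-42)²=25, (29-30)²=1, (1-0)²=1
Sum = 53
MSE = 53/6 = 53/6

53/6


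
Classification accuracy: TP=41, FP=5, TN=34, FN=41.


Accuracy = (TP+TN)/(TP+TN+FP+FN)
= (41+34)/(121)
= 75/121 = 61.98%

61.98%


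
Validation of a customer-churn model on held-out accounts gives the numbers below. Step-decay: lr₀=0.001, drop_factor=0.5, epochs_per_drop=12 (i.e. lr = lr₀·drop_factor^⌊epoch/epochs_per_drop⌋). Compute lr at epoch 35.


n_drops = ⌊35/12⌋ = 2
lr = 0.001·0.5^2 = 0.001·0.25 = 0.00025

0.00025


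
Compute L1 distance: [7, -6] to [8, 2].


d = |7-8| + |-6-2|
  = 1 + 8
  = 9

9


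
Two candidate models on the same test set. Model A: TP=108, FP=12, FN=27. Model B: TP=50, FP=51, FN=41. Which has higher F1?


Model A: P=108/120=0.9, R=108/135=0.8, F1=2PR/(P+R)=2TP/(2TP+FP+FN)=216/255=0.8471
Model B: P=50/101=0.495, R=50/91=0.5495, F1=2PR/(P+R)=2TP/(2TP+FP+FN)=100/192=0.5208
0.8471 > 0.5208 → Model A

Model A


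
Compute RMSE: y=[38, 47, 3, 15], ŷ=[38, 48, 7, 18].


MSE = 26/4 = 6.5
RMSE = √(26/4) = 2.5495

2.5495


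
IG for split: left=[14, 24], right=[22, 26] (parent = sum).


Parent = [36, 50], H_parent = 0.9808
H_left = 0.9495 (n=38), H_right = 0.995 (n=48)
H_children = (38/86)·0.9495 + (48/86)·0.995 = 0.9749
IG = 0.9808 - 0.9749 = 0.0059

0.0059


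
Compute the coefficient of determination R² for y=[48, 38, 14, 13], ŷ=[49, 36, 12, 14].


ȳ = 28.25
SS_res = Σ(y-ŷ)² = 10
SS_tot = Σ(y-ȳ)² = 920.75
R² = 1 - SS_res/SS_tot = 1 - 0.0109 = 0.9891

0.9891


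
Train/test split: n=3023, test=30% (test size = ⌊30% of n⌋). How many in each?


Test = ⌊3023·30/100⌋ = 906
Train = 3023 - 906 = 2117

Train: 2117, Test: 906


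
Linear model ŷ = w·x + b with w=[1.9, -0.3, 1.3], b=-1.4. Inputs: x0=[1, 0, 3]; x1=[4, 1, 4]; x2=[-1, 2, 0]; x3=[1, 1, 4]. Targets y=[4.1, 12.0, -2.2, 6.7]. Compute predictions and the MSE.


ŷ0 = (1.9)·(1) + (-0.3)·(0) + (1.3)·(3) - 1.4 = 4.4
ŷ1 = (1.9)·(4) + (-0.3)·(1) + (1.3)·(4) - 1.4 = 11.1
ŷ2 = (1.9)·(-1) + (-0.3)·(2) + (1.3)·(0) - 1.4 = -3.9
ŷ3 = (1.9)·(1) + (-0.3)·(1) + (1.3)·(4) - 1.4 = 5.4
errors² = [0.09, 0.81, 2.89, 1.69]
MSE = 5.4800/4 = 1.37

1.37


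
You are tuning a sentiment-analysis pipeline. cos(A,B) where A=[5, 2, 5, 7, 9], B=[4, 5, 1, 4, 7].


A·B = 5·4 + 2·5 + 5·1 + 7·4 + 9·7 = 126
‖A‖ = √184 = 13.5647, ‖B‖ = √107 = 10.3441
cos = 126/(√184·√107) = 126/√19688 = 0.898

0.898


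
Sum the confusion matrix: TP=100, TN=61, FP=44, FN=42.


Total = TP + TN + FP + FN
= 100 + 61 + 44 + 42
= 247
(Predicted positive: 144, predicted negative: 103)

247


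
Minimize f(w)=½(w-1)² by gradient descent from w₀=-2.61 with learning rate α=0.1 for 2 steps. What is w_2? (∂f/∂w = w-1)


step 1: grad = -2.61-1 = -3.61; w = -2.61 - 0.1·(-3.61) = -2.249
step 2: grad = -2.249-1 = -3.249; w = -2.249 - 0.1·(-3.249) = -1.9241

-1.9241


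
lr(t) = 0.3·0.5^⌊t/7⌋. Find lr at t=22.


n_drops = ⌊22/7⌋ = 3
lr = 0.3·0.5^3 = 0.3·0.125 = 0.0375

0.0375


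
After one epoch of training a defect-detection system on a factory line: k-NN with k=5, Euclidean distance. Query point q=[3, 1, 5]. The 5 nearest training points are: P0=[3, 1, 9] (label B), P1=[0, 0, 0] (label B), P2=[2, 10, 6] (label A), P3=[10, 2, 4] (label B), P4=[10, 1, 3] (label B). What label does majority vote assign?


d(q,P0) = 4.0  (label B)
d(q,P1) = 5.9161  (label B)
d(q,P2) = 9.1104  (label A)
d(q,P3) = 7.1414  (label B)
d(q,P4) = 7.2801  (label B)
Votes: A=1, B=4
Majority → B

B


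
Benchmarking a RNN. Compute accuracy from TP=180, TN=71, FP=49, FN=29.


Accuracy = (TP+TN)/(TP+TN+FP+FN)
= (180+71)/(329)
= 251/329 = 76.29%

76.29%


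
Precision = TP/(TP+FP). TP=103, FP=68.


Precision = TP/(TP+FP)
= 103/(103+68)
= 103/171 = 60.23%

60.23%


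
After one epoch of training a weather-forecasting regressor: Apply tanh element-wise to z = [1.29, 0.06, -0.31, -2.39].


tanh(1.29) = 0.8591
tanh(0.06) = 0.0599
tanh(-0.31) = -0.3004
tanh(-2.39) = -0.9833
result = [0.8591, 0.0599, -0.3004, -0.9833]

[0.8591, 0.0599, -0.3004, -0.9833]


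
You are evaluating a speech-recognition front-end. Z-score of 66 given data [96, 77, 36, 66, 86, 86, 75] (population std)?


μ = 74.5714, σ = 18.0781
z = (66 - 74.5714)/18.0781 = -0.4741

-0.4741


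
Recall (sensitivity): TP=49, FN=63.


Recall = TP/(TP+FN)
= 49/(49+63)
= 49/112 = 43.75%

43.75%


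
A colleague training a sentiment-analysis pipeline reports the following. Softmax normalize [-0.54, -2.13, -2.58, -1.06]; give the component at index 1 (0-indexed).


Exponentials: e^-0.54=0.5827, e^-2.13=0.1188, e^-2.58=0.0758, e^-1.06=0.3465
Sum = 1.1238
Softmax = [0.5185, 0.1057, 0.0674, 0.3083]
p[1] = 0.1188/1.1238 = 0.1057

0.1057


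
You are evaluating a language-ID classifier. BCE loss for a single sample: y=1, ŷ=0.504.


BCE = -[y·ln(p) + (1-y)·ln(1-p)]
= -1·ln(0.504) - 0
= -ln(0.504) = 0.6852

0.6852


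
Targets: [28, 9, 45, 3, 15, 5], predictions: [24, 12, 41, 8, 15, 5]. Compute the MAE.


Absolute errors: |28-24|=4, |9-12|=3, |45-41|=4, |3-8|=5, |15-15|=0, |5-5|=0
Sum = 16
MAE = 16/6 = 8/3

8/3


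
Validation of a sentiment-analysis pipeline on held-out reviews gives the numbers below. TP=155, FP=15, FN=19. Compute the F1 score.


Precision = 155/170 = 0.9118
Recall = 155/174 = 0.8908
F1 = 2·P·R/(P+R) = 2·TP/(2·TP+FP+FN) = 310/(310+15+19) = 310/344 = 0.9012

0.9012


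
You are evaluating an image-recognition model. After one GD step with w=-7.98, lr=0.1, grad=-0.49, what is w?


w_new = w - α·∇
= -7.98 - 0.1·-0.49
= -7.98 + 0.049
= -7.931

-7.931


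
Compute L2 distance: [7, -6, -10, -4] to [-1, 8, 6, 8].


d = √((7+ 1)² + (-6-8)² + (-10-6)² + (-4-8)²)
  = √(64 + 196 + 256 + 144)
  = √660 = 25.6905

25.6905


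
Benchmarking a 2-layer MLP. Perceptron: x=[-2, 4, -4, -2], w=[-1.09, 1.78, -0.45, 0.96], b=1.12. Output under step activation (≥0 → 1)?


z = (-2)·(-1.09) + (4)·(1.78) + (-4)·(-0.45) + (-2)·(0.96) + 1.12
  = 10.3
step(z) = 1 (z≥0)

1


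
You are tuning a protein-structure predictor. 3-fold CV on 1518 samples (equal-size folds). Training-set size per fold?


Fold size = 1518/3 = 506
Training per fold = 1518 - 506 = 1012

1012


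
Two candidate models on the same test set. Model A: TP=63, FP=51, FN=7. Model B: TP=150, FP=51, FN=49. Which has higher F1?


Model A: P=63/114=0.5526, R=63/70=0.9, F1=2PR/(P+R)=2TP/(2TP+FP+FN)=126/184=0.6848
Model B: P=150/201=0.7463, R=150/199=0.7538, F1=2PR/(P+R)=2TP/(2TP+FP+FN)=300/400=0.75
0.6848 < 0.75 → Model B

Model B


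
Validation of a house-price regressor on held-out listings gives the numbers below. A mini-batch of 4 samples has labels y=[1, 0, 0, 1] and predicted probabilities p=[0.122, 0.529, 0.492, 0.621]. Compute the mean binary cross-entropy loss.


L[0] = -ln(0.122) = 2.1037
L[1] = -ln(1-0.529) = -ln(0.471) = 0.7529
L[2] = -ln(1-0.492) = -ln(0.508) = 0.6773
L[3] = -ln(0.621) = 0.4764
mean = (2.1037 + 0.7529 + 0.6773 + 0.4764)/4 = 1.0026

1.0026


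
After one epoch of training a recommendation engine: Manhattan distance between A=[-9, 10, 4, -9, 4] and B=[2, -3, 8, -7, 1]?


d = |-9-2| + |10+ 3| + |4-8| + |-9+ 7| + |4-1|
  = 11 + 13 + 4 + 2 + 3
  = 33

33


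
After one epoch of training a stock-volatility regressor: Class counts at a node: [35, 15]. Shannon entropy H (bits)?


Probabilities: [35/50, 15/50] ≈ [0.7, 0.3]
H = -((35/50)·log₂(35/50) + (15/50)·log₂(15/50))
  = 0.8813 bits

0.8813 bits


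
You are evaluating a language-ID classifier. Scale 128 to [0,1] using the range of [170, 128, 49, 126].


min=49, max=170
(128-49)/(170-49) = 79/121 = 0.6529

0.6529


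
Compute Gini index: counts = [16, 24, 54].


Probabilities: [16/94, 24/94, 54/94] ≈ [0.1702, 0.2553, 0.5745]
Σpᵢ² = (256 + 576 + 2916)/94² = 3748/8836
Gini = 1 - Σpᵢ² = 1 - 3748/8836 = 0.5758

0.5758


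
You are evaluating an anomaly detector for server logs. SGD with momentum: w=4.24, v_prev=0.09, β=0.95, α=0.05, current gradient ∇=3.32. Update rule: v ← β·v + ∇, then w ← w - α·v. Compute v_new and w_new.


v_new = 0.95·0.09 + 3.32 = 0.0855 + 3.32 = 3.4055
w_new = 4.24 - 0.05·3.4055 = 4.24 - 0.170275 = 4.069725

v_new=3.4055, w_new=4.069725


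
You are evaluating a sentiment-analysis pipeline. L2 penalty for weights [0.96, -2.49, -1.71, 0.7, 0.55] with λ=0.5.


‖w‖₂² = (0.96)² + (-2.49)² + (-1.71)² + (0.7)² + (0.55)²
     = 0.9216 + 6.2001 + 2.9241 + 0.49 + 0.3025
     = 10.8383
λ·‖w‖₂² = 0.5·10.8383 = 5.41915

5.41915


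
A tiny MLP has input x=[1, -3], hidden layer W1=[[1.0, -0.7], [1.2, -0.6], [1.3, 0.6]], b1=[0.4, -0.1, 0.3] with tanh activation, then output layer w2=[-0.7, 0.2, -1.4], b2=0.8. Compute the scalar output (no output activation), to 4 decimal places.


z1[0] = (1.0)·(1) + (-0.7)·(-3) + 0.4 = 3.5
z1[1] = (1.2)·(1) + (-0.6)·(-3) - 0.1 = 2.9
z1[2] = (1.3)·(1) + (0.6)·(-3) + 0.3 = -0.2
h = tanh(z1) = [0.9982, 0.994, -0.1974]
output = (-0.7)·(0.9982) + (0.2)·(0.994) + (-1.4)·(-0.1974) + 0.8 = 0.5764

0.5764


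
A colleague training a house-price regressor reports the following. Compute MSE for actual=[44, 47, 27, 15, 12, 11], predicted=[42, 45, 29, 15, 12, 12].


Squared errors: (44-42)²=4, (47-45)²=4, (27-29)²=4, (15-15)²=0, (12-12)²=0, (11-12)²=1
Sum = 13
MSE = 13/6 = 13/6

13/6


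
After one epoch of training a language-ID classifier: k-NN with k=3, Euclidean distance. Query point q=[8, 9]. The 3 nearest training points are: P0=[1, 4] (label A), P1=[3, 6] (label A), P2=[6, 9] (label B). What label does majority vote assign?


d(q,P0) = 8.6023  (label A)
d(q,P1) = 5.831  (label A)
d(q,P2) = 2.0  (label B)
Votes: A=2, B=1
Majority → A

A


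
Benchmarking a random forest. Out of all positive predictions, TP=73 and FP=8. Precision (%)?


Precision = TP/(TP+FP)
= 73/(73+8)
= 73/81 = 90.12%

90.12%


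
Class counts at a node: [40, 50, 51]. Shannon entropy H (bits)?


Probabilities: [40/141, 50/141, 51/141] ≈ [0.2837, 0.3546, 0.3617]
H = -((40/141)·log₂(40/141) + (50/141)·log₂(50/141) + (51/141)·log₂(51/141))
  = 1.5767 bits

1.5767 bits


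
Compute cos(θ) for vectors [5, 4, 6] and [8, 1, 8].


A·B = 5·8 + 4·1 + 6·8 = 92
‖A‖ = √77 = 8.775, ‖B‖ = √129 = 11.3578
cos = 92/(√77·√129) = 92/√9933 = 0.9231

0.9231


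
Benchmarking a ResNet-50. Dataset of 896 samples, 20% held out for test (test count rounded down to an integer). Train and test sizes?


Test = ⌊896·20/100⌋ = 179
Train = 896 - 179 = 717

Train: 717, Test: 179


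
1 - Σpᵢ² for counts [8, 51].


Probabilities: [8/59, 51/59] ≈ [0.1356, 0.8644]
Σpᵢ² = (64 + 2601)/59² = 2665/3481
Gini = 1 - Σpᵢ² = 1 - 2665/3481 = 0.2344

0.2344


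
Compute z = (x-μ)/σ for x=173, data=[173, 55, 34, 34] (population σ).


μ = 74, σ = 57.7971
z = (173 - 74)/57.7971 = 1.7129

1.7129


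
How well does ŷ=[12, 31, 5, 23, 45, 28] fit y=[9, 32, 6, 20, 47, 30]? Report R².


ȳ = 24
SS_res = Σ(y-ŷ)² = 28
SS_tot = Σ(y-ȳ)² = 1194
R² = 1 - SS_res/SS_tot = 1 - 0.0235 = 0.9765

0.9765


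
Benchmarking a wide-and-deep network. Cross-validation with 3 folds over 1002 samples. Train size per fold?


Fold size = 1002/3 = 334
Training per fold = 1002 - 334 = 668

668


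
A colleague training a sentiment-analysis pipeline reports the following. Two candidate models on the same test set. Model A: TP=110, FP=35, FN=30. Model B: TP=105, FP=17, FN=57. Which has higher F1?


Model A: P=110/145=0.7586, R=110/140=0.7857, F1=2PR/(P+R)=2TP/(2TP+FP+FN)=220/285=0.7719
Model B: P=105/122=0.8607, R=105/162=0.6481, F1=2PR/(P+R)=2TP/(2TP+FP+FN)=210/284=0.7394
0.7719 > 0.7394 → Model A

Model A


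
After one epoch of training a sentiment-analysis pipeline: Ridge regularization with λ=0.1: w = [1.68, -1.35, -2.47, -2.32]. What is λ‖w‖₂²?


‖w‖₂² = (1.68)² + (-1.35)² + (-2.47)² + (-2.32)²
     = 2.8224 + 1.8225 + 6.1009 + 5.3824
     = 16.1282
λ·‖w‖₂² = 0.1·16.1282 = 1.61282

1.61282


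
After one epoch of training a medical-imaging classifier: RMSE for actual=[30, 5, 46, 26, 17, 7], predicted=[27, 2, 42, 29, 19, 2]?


MSE = 72/6 = 12
RMSE = √(72/6) = 3.4641

3.4641


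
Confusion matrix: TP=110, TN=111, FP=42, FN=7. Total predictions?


Total = TP + TN + FP + FN
= 110 + 111 + 42 + 7
= 270
(Predicted positive: 152, predicted negative: 118)

270


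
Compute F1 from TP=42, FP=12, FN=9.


Precision = 42/54 = 0.7778
Recall = 42/51 = 0.8235
F1 = 2·P·R/(P+R) = 2·TP/(2·TP+FP+FN) = 84/(84+12+9) = 84/105 = 0.8

0.8


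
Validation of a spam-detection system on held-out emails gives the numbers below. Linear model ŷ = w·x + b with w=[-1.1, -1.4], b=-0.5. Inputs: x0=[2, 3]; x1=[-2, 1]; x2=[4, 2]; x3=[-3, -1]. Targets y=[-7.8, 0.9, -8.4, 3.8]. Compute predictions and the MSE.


ŷ0 = (-1.1)·(2) + (-1.4)·(3) - 0.5 = -6.9
ŷ1 = (-1.1)·(-2) + (-1.4)·(1) - 0.5 = 0.3
ŷ2 = (-1.1)·(4) + (-1.4)·(2) - 0.5 = -7.7
ŷ3 = (-1.1)·(-3) + (-1.4)·(-1) - 0.5 = 4.2
errors² = [0.81, 0.36, 0.49, 0.16]
MSE = 1.8200/4 = 0.455

0.455


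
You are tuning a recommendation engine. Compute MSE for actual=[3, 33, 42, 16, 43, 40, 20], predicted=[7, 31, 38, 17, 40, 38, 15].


Squared errors: (3-7)²=16, (33-31)²=4, (42-38)²=16, (16-17)²=1, (43-40)²=9, (40-38)²=4, (20-15)²=25
Sum = 75
MSE = 75/7 = 75/7

75/7


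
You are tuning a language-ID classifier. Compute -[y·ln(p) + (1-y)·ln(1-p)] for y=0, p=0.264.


BCE = -[y·ln(p) + (1-y)·ln(1-p)]
= -0 - 1·ln(1-0.264)
= -ln(0.736) = 0.3065

0.3065


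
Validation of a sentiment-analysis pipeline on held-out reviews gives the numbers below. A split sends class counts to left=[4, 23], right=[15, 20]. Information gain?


Parent = [19, 43], H_parent = 0.889
H_left = 0.6052 (n=27), H_right = 0.9852 (n=35)
H_children = (27/62)·0.6052 + (35/62)·0.9852 = 0.8197
IG = 0.889 - 0.8197 = 0.0693

0.0693


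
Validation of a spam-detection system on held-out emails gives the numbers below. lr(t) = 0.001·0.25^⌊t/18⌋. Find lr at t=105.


n_drops = ⌊105/18⌋ = 5
lr = 0.001·0.25^5 = 0.001·0.0009765625 = 0.0000009765625

0.0000009765625


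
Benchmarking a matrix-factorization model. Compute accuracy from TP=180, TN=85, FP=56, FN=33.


Accuracy = (TP+TN)/(TP+TN+FP+FN)
= (180+85)/(354)
= 265/354 = 74.86%

74.86%


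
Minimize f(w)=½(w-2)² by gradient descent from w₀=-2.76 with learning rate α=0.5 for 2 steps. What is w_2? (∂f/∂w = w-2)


step 1: grad = -2.76-2 = -4.76; w = -2.76 - 0.5·(-4.76) = -0.38
step 2: grad = -0.38-2 = -2.38; w = -0.38 - 0.5·(-2.38) = 0.81

0.81


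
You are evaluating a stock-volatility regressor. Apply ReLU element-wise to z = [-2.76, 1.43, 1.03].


ReLU(-2.76) = max(0, -2.76) = 0.0
ReLU(1.43) = max(0, 1.43) = 1.43
ReLU(1.03) = max(0, 1.03) = 1.03
result = [0.0, 1.43, 1.03]

[0.0, 1.43, 1.03]


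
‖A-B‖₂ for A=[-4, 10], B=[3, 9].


d = √((-4-3)² + (10-9)²)
  = √(49 + 1)
  = √50 = 7.0711

7.0711


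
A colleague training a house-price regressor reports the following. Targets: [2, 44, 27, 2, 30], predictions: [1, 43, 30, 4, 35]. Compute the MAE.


Absolute errors: |2-1|=1, |44-43|=1, |27-30|=3, |2-4|=2, |30-35|=5
Sum = 12
MAE = 12/5 = 12/5

12/5


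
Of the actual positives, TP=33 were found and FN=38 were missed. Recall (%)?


Recall = TP/(TP+FN)
= 33/(33+38)
= 33/71 = 46.48%

46.48%


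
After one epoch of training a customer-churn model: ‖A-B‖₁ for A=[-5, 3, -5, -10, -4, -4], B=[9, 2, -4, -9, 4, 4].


d = |-5-9| + |3-2| + |-5+ 4| + |-10+ 9| + |-4-4| + |-4-4|
  = 14 + 1 + 1 + 1 + 8 + 8
  = 33

33


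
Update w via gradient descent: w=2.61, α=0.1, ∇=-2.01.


w_new = w - α·∇
= 2.61 - 0.1·-2.01
= 2.61 + 0.201
= 2.811

2.811


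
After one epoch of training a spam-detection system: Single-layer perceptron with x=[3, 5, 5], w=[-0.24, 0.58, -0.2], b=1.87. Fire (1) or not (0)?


z = (3)·(-0.24) + (5)·(0.58) + (5)·(-0.2) + 1.87
  = 3.05
step(z) = 1 (z≥0)

1


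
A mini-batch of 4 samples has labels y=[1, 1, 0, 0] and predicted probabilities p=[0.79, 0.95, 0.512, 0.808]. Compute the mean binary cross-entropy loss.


L[0] = -ln(0.79) = 0.2357
L[1] = -ln(0.95) = 0.0513
L[2] = -ln(1-0.512) = -ln(0.488) = 0.7174
L[3] = -ln(1-0.808) = -ln(0.192) = 1.6503
mean = (0.2357 + 0.0513 + 0.7174 + 1.6503)/4 = 0.6637

0.6637


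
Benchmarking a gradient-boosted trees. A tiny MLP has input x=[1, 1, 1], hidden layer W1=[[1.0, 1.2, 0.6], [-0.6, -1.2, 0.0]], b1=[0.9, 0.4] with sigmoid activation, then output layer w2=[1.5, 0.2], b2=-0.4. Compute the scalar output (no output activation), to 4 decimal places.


z1[0] = (1.0)·(1) + (1.2)·(1) + (0.6)·(1) + 0.9 = 3.7
z1[1] = (-0.6)·(1) + (-1.2)·(1) + (0.0)·(1) + 0.4 = -1.4
h = sigmoid(z1) = [0.9759, 0.1978]
output = (1.5)·(0.9759) + (0.2)·(0.1978) - 0.4 = 1.1034

1.1034


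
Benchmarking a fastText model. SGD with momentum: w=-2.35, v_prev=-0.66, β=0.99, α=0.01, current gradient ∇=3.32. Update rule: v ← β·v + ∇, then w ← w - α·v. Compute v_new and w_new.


v_new = 0.99·-0.66 + 3.32 = -0.6534 + 3.32 = 2.6666
w_new = -2.35 - 0.01·2.6666 = -2.35 - 0.026666 = -2.376666

v_new=2.6666, w_new=-2.376666


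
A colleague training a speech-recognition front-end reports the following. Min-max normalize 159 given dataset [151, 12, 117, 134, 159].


min=12, max=159
(159-12)/(159-12) = 147/147 = 1.0

1.0


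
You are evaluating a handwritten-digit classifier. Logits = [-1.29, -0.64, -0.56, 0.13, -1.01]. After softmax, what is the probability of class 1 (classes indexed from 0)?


Exponentials: e^-1.29=0.2753, e^-0.64=0.5273, e^-0.56=0.5712, e^0.13=1.1388, e^-1.01=0.3642
Sum = 2.8768
Softmax = [0.0957, 0.1833, 0.1986, 0.3959, 0.1266]
p[1] = 0.5273/2.8768 = 0.1833

0.1833


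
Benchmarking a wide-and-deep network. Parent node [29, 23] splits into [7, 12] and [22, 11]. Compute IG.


Parent = [29, 23], H_parent = 0.9904
H_left = 0.9495 (n=19), H_right = 0.9183 (n=33)
H_children = (19/52)·0.9495 + (33/52)·0.9183 = 0.9297
IG = 0.9904 - 0.9297 = 0.0607

0.0607


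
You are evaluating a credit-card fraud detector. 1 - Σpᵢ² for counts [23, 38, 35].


Probabilities: [23/96, 38/96, 35/96] ≈ [0.2396, 0.3958, 0.3646]
Σpᵢ² = (529 + 1444 + 1225)/96² = 3198/9216
Gini = 1 - Σpᵢ² = 1 - 3198/9216 = 0.653

0.653


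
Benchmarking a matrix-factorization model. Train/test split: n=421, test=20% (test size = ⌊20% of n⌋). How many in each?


Test = ⌊421·20/100⌋ = 84
Train = 421 - 84 = 337

Train: 337, Test: 84


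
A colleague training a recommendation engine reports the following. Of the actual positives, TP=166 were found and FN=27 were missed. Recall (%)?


Recall = TP/(TP+FN)
= 166/(166+27)
= 166/193 = 86.01%

86.01%


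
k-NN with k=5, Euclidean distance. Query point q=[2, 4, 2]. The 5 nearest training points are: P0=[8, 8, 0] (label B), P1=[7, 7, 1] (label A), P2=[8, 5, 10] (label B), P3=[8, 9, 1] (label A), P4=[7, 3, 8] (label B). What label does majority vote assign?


d(q,P0) = 7.4833  (label B)
d(q,P1) = 5.9161  (label A)
d(q,P2) = 10.0499  (label B)
d(q,P3) = 7.874  (label A)
d(q,P4) = 7.874  (label B)
Votes: A=2, B=3
Majority → B

B


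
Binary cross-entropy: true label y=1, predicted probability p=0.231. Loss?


BCE = -[y·ln(p) + (1-y)·ln(1-p)]
= -1·ln(0.231) - 0
= -ln(0.231) = 1.4653

1.4653


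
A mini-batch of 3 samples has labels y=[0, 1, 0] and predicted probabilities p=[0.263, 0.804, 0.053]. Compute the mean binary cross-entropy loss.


L[0] = -ln(1-0.263) = -ln(0.737) = 0.3052
L[1] = -ln(0.804) = 0.2182
L[2] = -ln(1-0.053) = -ln(0.947) = 0.0545
mean = (0.3052 + 0.2182 + 0.0545)/3 = 0.1926

0.1926


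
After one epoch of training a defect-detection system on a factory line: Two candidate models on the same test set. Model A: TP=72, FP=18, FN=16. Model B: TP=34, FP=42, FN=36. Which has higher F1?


Model A: P=72/90=0.8, R=72/88=0.8182, F1=2PR/(P+R)=2TP/(2TP+FP+FN)=144/178=0.809
Model B: P=34/76=0.4474, R=34/70=0.4857, F1=2PR/(P+R)=2TP/(2TP+FP+FN)=68/146=0.4658
0.809 > 0.4658 → Model A

Model A


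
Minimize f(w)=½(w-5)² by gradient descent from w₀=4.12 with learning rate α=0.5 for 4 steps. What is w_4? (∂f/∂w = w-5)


step 1: grad = 4.12-5 = -0.88; w = 4.12 - 0.5·(-0.88) = 4.56
step 2: grad = 4.56-5 = -0.44; w = 4.56 - 0.5·(-0.44) = 4.78
step 3: grad = 4.78-5 = -0.22; w = 4.78 - 0.5·(-0.22) = 4.89
step 4: grad = 4.89-5 = -0.11; w = 4.89 - 0.5·(-0.11) = 4.945

4.945


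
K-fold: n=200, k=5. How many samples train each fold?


Fold size = 200/5 = 40
Training per fold = 200 - 40 = 160

160


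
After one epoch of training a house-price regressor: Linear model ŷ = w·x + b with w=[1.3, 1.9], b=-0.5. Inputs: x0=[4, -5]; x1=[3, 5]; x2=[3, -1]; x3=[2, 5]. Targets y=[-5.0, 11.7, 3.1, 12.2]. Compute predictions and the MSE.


ŷ0 = (1.3)·(4) + (1.9)·(-5) - 0.5 = -4.8
ŷ1 = (1.3)·(3) + (1.9)·(5) - 0.5 = 12.9
ŷ2 = (1.3)·(3) + (1.9)·(-1) - 0.5 = 1.5
ŷ3 = (1.3)·(2) + (1.9)·(5) - 0.5 = 11.6
errors² = [0.04, 1.44, 2.56, 0.36]
MSE = 4.4000/4 = 1.1

1.1


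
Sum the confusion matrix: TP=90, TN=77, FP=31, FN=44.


Total = TP + TN + FP + FN
= 90 + 77 + 31 + 44
= 242
(Predicted positive: 121, predicted negative: 121)

242


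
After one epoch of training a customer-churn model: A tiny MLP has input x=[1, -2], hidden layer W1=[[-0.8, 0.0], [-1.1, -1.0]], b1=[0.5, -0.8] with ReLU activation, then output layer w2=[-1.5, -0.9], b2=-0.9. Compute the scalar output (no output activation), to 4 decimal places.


z1[0] = (-0.8)·(1) + (0.0)·(-2) + 0.5 = -0.3
z1[1] = (-1.1)·(1) + (-1.0)·(-2) - 0.8 = 0.1
h = ReLU(z1) = [0.0, 0.1]
output = (-1.5)·(0.0) + (-0.9)·(0.1) - 0.9 = -0.99

-0.99


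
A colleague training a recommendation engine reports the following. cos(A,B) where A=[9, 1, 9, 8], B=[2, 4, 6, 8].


A·B = 9·2 + 1·4 + 9·6 + 8·8 = 140
‖A‖ = √227 = 15.0665, ‖B‖ = √120 = 10.9545
cos = 140/(√227·√120) = 140/√27240 = 0.8483

0.8483


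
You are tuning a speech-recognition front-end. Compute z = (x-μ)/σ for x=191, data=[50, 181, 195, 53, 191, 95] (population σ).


μ = 127.5, σ = 63.3292
z = (191 - 127.5)/63.3292 = 1.0027

1.0027


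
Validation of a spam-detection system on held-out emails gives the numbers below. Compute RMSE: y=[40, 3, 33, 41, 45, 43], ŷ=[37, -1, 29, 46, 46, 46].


MSE = 76/6 = 12.6667
RMSE = √(76/6) = 3.559

3.559


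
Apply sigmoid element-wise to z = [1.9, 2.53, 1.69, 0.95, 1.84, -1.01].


σ(1.9) = 1/(1+e^-1.9) = 0.8699
σ(2.53) = 1/(1+e^-2.53) = 0.9262
σ(1.69) = 1/(1+e^-1.69) = 0.8442
σ(0.95) = 1/(1+e^-0.95) = 0.7211
σ(1.84) = 1/(1+e^-1.84) = 0.8629
σ(-1.01) = 1/(1+e^1.01) = 0.267
result = [0.8699, 0.9262, 0.8442, 0.7211, 0.8629, 0.267]

[0.8699, 0.9262, 0.8442, 0.7211, 0.8629, 0.267]


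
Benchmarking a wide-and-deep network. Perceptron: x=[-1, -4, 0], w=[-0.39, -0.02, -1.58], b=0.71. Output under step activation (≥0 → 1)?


z = (-1)·(-0.39) + (-4)·(-0.02) + (0)·(-1.58) + 0.71
  = 1.18
step(z) = 1 (z≥0)

1


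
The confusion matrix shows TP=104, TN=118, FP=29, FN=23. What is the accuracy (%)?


Accuracy = (TP+TN)/(TP+TN+FP+FN)
= (104+118)/(274)
= 222/274 = 81.02%

81.02%


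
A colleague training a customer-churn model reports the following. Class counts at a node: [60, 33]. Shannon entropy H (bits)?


Probabilities: [60/93, 33/93] ≈ [0.6452, 0.3548]
H = -((60/93)·log₂(60/93) + (33/93)·log₂(33/93))
  = 0.9383 bits

0.9383 bits


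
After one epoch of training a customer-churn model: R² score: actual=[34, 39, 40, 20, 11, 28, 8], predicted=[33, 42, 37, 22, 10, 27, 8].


ȳ = 25.7143
SS_res = Σ(y-ŷ)² = 25
SS_tot = Σ(y-ȳ)² = 1017.43
R² = 1 - SS_res/SS_tot = 1 - 0.0246 = 0.9754

0.9754


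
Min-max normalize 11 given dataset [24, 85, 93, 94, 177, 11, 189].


min=11, max=189
(11-11)/(189-11) = 0/178 = 0.0

0.0


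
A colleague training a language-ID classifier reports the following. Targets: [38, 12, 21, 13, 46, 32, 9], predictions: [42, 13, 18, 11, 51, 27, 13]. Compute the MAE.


Absolute errors: |38-42|=4, |12-13|=1, |21-18|=3, |13-11|=2, |46-51|=5, |32-27|=5, |9-13|=4
Sum = 24
MAE = 24/7 = 24/7

24/7


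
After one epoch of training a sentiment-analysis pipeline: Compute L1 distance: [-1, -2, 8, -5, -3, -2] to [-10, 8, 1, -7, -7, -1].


d = |-1+ 10| + |-2-8| + |8-1| + |-5+ 7| + |-3+ 7| + |-2+ 1|
  = 9 + 10 + 7 + 2 + 4 + 1
  = 33

33


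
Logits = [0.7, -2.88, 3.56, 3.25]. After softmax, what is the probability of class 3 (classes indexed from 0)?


Exponentials: e^0.7=2.0138, e^-2.88=0.0561, e^3.56=35.1632, e^3.25=25.7903
Sum = 63.0234
Softmax = [0.032, 0.0009, 0.5579, 0.4092]
p[3] = 25.7903/63.0234 = 0.4092

0.4092


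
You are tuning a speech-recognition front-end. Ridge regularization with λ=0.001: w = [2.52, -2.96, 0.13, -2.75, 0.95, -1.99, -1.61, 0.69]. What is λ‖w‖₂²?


‖w‖₂² = (2.52)² + (-2.96)² + (0.13)² + (-2.75)² + (0.95)² + (-1.99)² + (-1.61)² + (0.69)²
     = 6.3504 + 8.7616 + 0.0169 + 7.5625 + 0.9025 + 3.9601 + 2.5921 + 0.4761
     = 30.6222
λ·‖w‖₂² = 0.001·30.6222 = 0.030622

0.030622


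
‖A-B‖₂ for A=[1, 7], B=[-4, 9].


d = √((1+ 4)² + (7-9)²)
  = √(25 + 4)
  = √29 = 5.3852

5.3852


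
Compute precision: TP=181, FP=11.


Precision = TP/(TP+FP)
= 181/(181+11)
= 181/192 = 94.27%

94.27%


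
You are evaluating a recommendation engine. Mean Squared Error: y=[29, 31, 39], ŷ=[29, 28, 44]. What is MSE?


Squared errors: (29-29)²=0, (31-28)²=9, (39-44)²=25
Sum = 34
MSE = 34/3 = 34/3

34/3


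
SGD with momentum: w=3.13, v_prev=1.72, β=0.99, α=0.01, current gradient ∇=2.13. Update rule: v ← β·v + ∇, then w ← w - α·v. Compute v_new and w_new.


v_new = 0.99·1.72 + 2.13 = 1.7028 + 2.13 = 3.8328
w_new = 3.13 - 0.01·3.8328 = 3.13 - 0.038328 = 3.091672

v_new=3.8328, w_new=3.091672


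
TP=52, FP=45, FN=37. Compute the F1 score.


Precision = 52/97 = 0.5361
Recall = 52/89 = 0.5843
F1 = 2·P·R/(P+R) = 2·TP/(2·TP+FP+FN) = 104/(104+45+37) = 104/186 = 0.5591

0.5591


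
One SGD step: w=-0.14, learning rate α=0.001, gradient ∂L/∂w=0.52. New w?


w_new = w - α·∇
= -0.14 - 0.001·0.52
= -0.14 - 0.00052
= -0.14052

-0.14052


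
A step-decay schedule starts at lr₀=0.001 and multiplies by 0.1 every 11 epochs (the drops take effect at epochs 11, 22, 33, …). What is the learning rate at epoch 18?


n_drops = ⌊18/11⌋ = 1
lr = 0.001·0.1^1 = 0.001·0.1 = 0.0001

0.0001


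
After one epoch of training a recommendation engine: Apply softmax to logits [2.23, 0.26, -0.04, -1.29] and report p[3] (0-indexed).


Exponentials: e^2.23=9.2999, e^0.26=1.2969, e^-0.04=0.9608, e^-1.29=0.2753
Sum = 11.8329
Softmax = [0.7859, 0.1096, 0.0812, 0.0233]
p[3] = 0.2753/11.8329 = 0.0233

0.0233


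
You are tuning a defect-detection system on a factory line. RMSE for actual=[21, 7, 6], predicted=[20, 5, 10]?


MSE = 21/3 = 7
RMSE = √(21/3) = 2.6458

2.6458


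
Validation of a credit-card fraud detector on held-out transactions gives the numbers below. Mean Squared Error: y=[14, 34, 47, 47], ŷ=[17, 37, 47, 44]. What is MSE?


Squared errors: (14-17)²=9, (34-37)²=9, (47-47)²=0, (47-44)²=9
Sum = 27
MSE = 27/4 = 27/4

27/4


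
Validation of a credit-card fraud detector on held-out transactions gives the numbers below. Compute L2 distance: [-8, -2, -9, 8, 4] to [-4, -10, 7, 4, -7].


d = √((-8+ 4)² + (-2+ 10)² + (-9-7)² + (8-4)² + (4+ 7)²)
  = √(16 + 64 + 256 + 16 + 121)
  = √473 = 21.7486

21.7486


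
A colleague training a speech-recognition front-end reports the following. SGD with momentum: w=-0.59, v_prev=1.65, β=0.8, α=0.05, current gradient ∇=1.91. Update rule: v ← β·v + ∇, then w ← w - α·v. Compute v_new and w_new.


v_new = 0.8·1.65 + 1.91 = 1.32 + 1.91 = 3.23
w_new = -0.59 - 0.05·3.23 = -0.59 - 0.1615 = -0.7515

v_new=3.23, w_new=-0.7515


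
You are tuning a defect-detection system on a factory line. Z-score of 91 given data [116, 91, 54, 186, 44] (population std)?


μ = 98.2, σ = 50.929
z = (91 - 98.2)/50.929 = -0.1414

-0.1414


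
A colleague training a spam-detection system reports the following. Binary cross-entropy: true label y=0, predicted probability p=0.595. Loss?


BCE = -[y·ln(p) + (1-y)·ln(1-p)]
= -0 - 1·ln(1-0.595)
= -ln(0.405) = 0.9039

0.9039


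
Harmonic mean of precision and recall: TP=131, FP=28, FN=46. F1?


Precision = 131/159 = 0.8239
Recall = 131/177 = 0.7401
F1 = 2·P·R/(P+R) = 2·TP/(2·TP+FP+FN) = 262/(262+28+46) = 262/336 = 0.7798

0.7798


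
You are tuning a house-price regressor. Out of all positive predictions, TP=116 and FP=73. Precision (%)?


Precision = TP/(TP+FP)
= 116/(116+73)
= 116/189 = 61.38%

61.38%


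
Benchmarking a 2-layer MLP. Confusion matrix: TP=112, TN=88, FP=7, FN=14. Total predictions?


Total = TP + TN + FP + FN
= 112 + 88 + 7 + 14
= 221
(Predicted positive: 119, predicted negative: 102)

221


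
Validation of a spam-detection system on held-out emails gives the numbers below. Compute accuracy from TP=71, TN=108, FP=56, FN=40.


Accuracy = (TP+TN)/(TP+TN+FP+FN)
= (71+108)/(275)
= 179/275 = 65.09%

65.09%


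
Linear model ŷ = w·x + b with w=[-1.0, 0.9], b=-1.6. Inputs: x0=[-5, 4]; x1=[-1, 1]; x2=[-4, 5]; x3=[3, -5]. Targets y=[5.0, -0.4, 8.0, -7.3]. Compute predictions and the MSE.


ŷ0 = (-1.0)·(-5) + (0.9)·(4) - 1.6 = 7.0
ŷ1 = (-1.0)·(-1) + (0.9)·(1) - 1.6 = 0.3
ŷ2 = (-1.0)·(-4) + (0.9)·(5) - 1.6 = 6.9
ŷ3 = (-1.0)·(3) + (0.9)·(-5) - 1.6 = -9.1
errors² = [4.0, 0.49, 1.21, 3.24]
MSE = 8.9400/4 = 2.235

2.235


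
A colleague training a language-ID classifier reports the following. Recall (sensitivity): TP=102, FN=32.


Recall = TP/(TP+FN)
= 102/(102+32)
= 102/134 = 76.12%

76.12%


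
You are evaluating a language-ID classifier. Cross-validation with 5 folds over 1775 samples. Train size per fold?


Fold size = 1775/5 = 355
Training per fold = 1775 - 355 = 1420

1420


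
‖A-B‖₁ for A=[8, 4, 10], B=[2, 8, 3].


d = |8-2| + |4-8| + |10-3|
  = 6 + 4 + 7
  = 17

17


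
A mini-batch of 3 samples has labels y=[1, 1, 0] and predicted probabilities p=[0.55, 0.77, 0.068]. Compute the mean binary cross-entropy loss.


L[0] = -ln(0.55) = 0.5978
L[1] = -ln(0.77) = 0.2614
L[2] = -ln(1-0.068) = -ln(0.932) = 0.0704
mean = (0.5978 + 0.2614 + 0.0704)/3 = 0.3099

0.3099


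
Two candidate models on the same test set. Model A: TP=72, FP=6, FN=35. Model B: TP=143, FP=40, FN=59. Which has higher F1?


Model A: P=72/78=0.9231, R=72/107=0.6729, F1=2PR/(P+R)=2TP/(2TP+FP+FN)=144/185=0.7784
Model B: P=143/183=0.7814, R=143/202=0.7079, F1=2PR/(P+R)=2TP/(2TP+FP+FN)=286/385=0.7429
0.7784 > 0.7429 → Model A

Model A


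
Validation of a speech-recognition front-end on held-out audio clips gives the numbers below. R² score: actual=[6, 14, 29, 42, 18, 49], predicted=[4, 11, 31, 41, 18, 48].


ȳ = 26.3333
SS_res = Σ(y-ŷ)² = 19
SS_tot = Σ(y-ȳ)² = 1401.33
R² = 1 - SS_res/SS_tot = 1 - 0.0136 = 0.9864

0.9864


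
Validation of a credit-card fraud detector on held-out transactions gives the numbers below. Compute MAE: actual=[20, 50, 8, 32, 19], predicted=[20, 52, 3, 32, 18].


Absolute errors: |20-20|=0, |50-52|=2, |8-3|=5, |32-32|=0, |19-18|=1
Sum = 8
MAE = 8/5 = 8/5

8/5


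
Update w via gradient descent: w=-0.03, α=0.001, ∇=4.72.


w_new = w - α·∇
= -0.03 - 0.001·4.72
= -0.03 - 0.00472
= -0.03472

-0.03472


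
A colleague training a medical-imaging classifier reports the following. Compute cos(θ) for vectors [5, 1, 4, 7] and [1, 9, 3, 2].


A·B = 5·1 + 1·9 + 4·3 + 7·2 = 40
‖A‖ = √91 = 9.5394, ‖B‖ = √95 = 9.7468
cos = 40/(√91·√95) = 40/√8645 = 0.4302

0.4302


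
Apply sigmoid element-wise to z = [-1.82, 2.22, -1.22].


σ(-1.82) = 1/(1+e^1.82) = 0.1394
σ(2.22) = 1/(1+e^-2.22) = 0.902
σ(-1.22) = 1/(1+e^1.22) = 0.2279
result = [0.1394, 0.902, 0.2279]

[0.1394, 0.902, 0.2279]


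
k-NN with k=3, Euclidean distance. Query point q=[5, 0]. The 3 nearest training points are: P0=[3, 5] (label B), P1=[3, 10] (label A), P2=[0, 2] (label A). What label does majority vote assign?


d(q,P0) = 5.3852  (label B)
d(q,P1) = 10.198  (label A)
d(q,P2) = 5.3852  (label A)
Votes: A=2, B=1
Majority → A

A


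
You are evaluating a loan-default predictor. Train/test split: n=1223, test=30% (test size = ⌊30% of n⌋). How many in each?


Test = ⌊1223·30/100⌋ = 366
Train = 1223 - 366 = 857

Train: 857, Test: 366


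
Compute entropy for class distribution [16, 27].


Probabilities: [16/43, 27/43] ≈ [0.3721, 0.6279]
H = -((16/43)·log₂(16/43) + (27/43)·log₂(27/43))
  = 0.9523 bits

0.9523 bits


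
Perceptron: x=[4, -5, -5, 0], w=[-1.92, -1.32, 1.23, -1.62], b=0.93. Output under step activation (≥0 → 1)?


z = (4)·(-1.92) + (-5)·(-1.32) + (-5)·(1.23) + (0)·(-1.62) + 0.93
  = -6.3
step(z) = 0 (z<0)

0
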